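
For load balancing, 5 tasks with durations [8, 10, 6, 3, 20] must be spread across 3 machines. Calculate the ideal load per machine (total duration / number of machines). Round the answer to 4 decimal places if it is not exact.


Total processing time = 8 + 10 + 6 + 3 + 20 = 47
Number of machines = 3
Ideal balanced load = 47 / 3 = 15.6667

15.6667


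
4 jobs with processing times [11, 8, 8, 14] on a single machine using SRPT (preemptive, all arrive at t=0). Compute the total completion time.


Since all jobs arrive at t=0, SRPT equals SPT ordering.
SPT order: [8, 8, 11, 14]
Completion times:
  Job 1: p=8, C=8
  Job 2: p=8, C=16
  Job 3: p=11, C=27
  Job 4: p=14, C=41
Total completion time = 8 + 16 + 27 + 41 = 92

92


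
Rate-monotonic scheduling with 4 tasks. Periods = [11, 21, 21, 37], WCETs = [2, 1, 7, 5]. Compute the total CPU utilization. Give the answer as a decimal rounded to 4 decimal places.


Compute individual utilizations (exact fractions):
  Task 1: C/T = 2/11 (approx. 0.1818)
  Task 2: C/T = 1/21 (approx. 0.0476)
  Task 3: C/T = 7/21 = 1/3 (approx. 0.3333)
  Task 4: C/T = 5/37 (approx. 0.1351)
Total utilization U = 2/11 + 1/21 + 1/3 + 5/37 = 5965/8547
Rounded to 4 decimal places: U = 0.6979
RM (Liu & Layland) bound for 4 tasks = 0.756828; compare with U = 5965/8547 (approx. 0.697906)
U <= bound, so schedulable by RM sufficient condition.

0.6979


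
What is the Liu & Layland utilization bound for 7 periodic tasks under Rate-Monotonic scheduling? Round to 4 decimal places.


Compute 2^(1/7) = 1.1040895137
Subtract 1: 1.1040895137 - 1 = 0.1040895137
Multiply by n: 7 * 0.1040895137 = 0.7286265959
Round to 4 dp: 0.7286

0.7286


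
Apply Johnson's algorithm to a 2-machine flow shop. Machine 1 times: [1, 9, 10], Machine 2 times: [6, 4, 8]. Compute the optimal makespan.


Apply Johnson's rule:
  Group 1 (a <= b): [(1, 1, 6)]
  Group 2 (a > b): [(3, 10, 8), (2, 9, 4)]
Optimal job order: [1, 3, 2]
Schedule:
  Job 1: M1 done at 1, M2 done at 7
  Job 3: M1 done at 11, M2 done at 19
  Job 2: M1 done at 20, M2 done at 24
Makespan = 24

24


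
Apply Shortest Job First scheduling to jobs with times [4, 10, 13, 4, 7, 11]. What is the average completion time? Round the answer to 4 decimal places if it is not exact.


SJF order (ascending): [4, 4, 7, 10, 11, 13]
Completion times:
  Job 1: burst=4, C=4
  Job 2: burst=4, C=8
  Job 3: burst=7, C=15
  Job 4: burst=10, C=25
  Job 5: burst=11, C=36
  Job 6: burst=13, C=49
Average completion = 137/6 = 22.8333

22.8333


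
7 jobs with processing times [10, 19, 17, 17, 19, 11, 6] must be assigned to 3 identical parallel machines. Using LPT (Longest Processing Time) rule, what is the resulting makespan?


Sort jobs in decreasing order (LPT): [19, 19, 17, 17, 11, 10, 6]
Assign each job to the least loaded machine:
  Machine 1: jobs [19, 11], load = 30
  Machine 2: jobs [19, 10, 6], load = 35
  Machine 3: jobs [17, 17], load = 34
Makespan = max load = 35

35


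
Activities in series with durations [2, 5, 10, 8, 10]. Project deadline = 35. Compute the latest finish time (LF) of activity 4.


LF(activity 4) = deadline - sum of successor durations
Successors: activities 5 through 5 with durations [10]
Sum of successor durations = 10
LF = 35 - 10 = 25

25


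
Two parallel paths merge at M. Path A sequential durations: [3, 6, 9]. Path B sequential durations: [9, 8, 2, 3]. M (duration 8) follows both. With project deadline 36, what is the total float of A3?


Forward pass: ES(A3) = sum of predecessors on chain A = 9
EF = ES + duration = 9 + 9 = 18
Backward pass: LF(M) = deadline = 36; LS(M) = 36 - 8 = 28
LF(A3) = LS(M) - sum(successors on chain A) = 28 - 0 = 28
LS = LF - duration = 28 - 9 = 19
Total float = LS - ES = 19 - 9 = 10

10


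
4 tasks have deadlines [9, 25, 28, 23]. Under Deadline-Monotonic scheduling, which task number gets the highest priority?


Sort tasks by relative deadline (ascending):
  Task 1: deadline = 9
  Task 4: deadline = 23
  Task 2: deadline = 25
  Task 3: deadline = 28
Priority order (highest first): [1, 4, 2, 3]
Highest priority task = 1

1


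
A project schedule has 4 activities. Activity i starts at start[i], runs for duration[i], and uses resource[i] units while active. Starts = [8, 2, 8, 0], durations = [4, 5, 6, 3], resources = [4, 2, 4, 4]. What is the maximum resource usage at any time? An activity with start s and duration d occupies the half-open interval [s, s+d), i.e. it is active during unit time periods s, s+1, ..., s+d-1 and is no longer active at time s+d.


Each activity i is active on [start_i, start_i + duration_i).
Compute total resource usage per time slot:
  t=0: active resources = [4], total = 4
  t=1: active resources = [4], total = 4
  t=2: active resources = [2, 4], total = 6
  t=3: active resources = [2], total = 2
  t=4: active resources = [2], total = 2
  t=5: active resources = [2], total = 2
  t=6: active resources = [2], total = 2
  t=7: active resources = [], total = 0
  t=8: active resources = [4, 4], total = 8
  t=9: active resources = [4, 4], total = 8
  t=10: active resources = [4, 4], total = 8
  t=11: active resources = [4, 4], total = 8
  t=12: active resources = [4], total = 4
  t=13: active resources = [4], total = 4
Peak resource demand = 8

8


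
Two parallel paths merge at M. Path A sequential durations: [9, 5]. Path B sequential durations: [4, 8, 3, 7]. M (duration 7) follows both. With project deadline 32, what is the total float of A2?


Forward pass: ES(A2) = sum of predecessors on chain A = 9
EF = ES + duration = 9 + 5 = 14
Backward pass: LF(M) = deadline = 32; LS(M) = 32 - 7 = 25
LF(A2) = LS(M) - sum(successors on chain A) = 25 - 0 = 25
LS = LF - duration = 25 - 5 = 20
Total float = LS - ES = 20 - 9 = 11

11


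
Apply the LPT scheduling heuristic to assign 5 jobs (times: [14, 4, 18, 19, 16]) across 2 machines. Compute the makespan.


Sort jobs in decreasing order (LPT): [19, 18, 16, 14, 4]
Assign each job to the least loaded machine:
  Machine 1: jobs [19, 14, 4], load = 37
  Machine 2: jobs [18, 16], load = 34
Makespan = max load = 37

37


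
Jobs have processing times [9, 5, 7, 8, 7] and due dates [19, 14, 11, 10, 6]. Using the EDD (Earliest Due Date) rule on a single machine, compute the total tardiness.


Sort by due date (EDD order): [(7, 6), (8, 10), (7, 11), (5, 14), (9, 19)]
Compute completion times and tardiness:
  Job 1: p=7, d=6, C=7, tardiness=max(0,7-6)=1
  Job 2: p=8, d=10, C=15, tardiness=max(0,15-10)=5
  Job 3: p=7, d=11, C=22, tardiness=max(0,22-11)=11
  Job 4: p=5, d=14, C=27, tardiness=max(0,27-14)=13
  Job 5: p=9, d=19, C=36, tardiness=max(0,36-19)=17
Total tardiness = 47

47


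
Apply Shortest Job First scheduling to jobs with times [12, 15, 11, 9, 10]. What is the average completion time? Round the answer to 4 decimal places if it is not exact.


SJF order (ascending): [9, 10, 11, 12, 15]
Completion times:
  Job 1: burst=9, C=9
  Job 2: burst=10, C=19
  Job 3: burst=11, C=30
  Job 4: burst=12, C=42
  Job 5: burst=15, C=57
Average completion = 157/5 = 31.4

31.4


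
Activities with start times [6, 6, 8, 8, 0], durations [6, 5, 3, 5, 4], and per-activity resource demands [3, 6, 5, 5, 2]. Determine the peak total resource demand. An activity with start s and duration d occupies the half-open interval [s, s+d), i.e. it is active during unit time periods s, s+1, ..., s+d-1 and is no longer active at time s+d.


Each activity i is active on [start_i, start_i + duration_i).
Compute total resource usage per time slot:
  t=0: active resources = [2], total = 2
  t=1: active resources = [2], total = 2
  t=2: active resources = [2], total = 2
  t=3: active resources = [2], total = 2
  t=4: active resources = [], total = 0
  t=5: active resources = [], total = 0
  t=6: active resources = [3, 6], total = 9
  t=7: active resources = [3, 6], total = 9
  t=8: active resources = [3, 6, 5, 5], total = 19
  t=9: active resources = [3, 6, 5, 5], total = 19
  t=10: active resources = [3, 6, 5, 5], total = 19
  t=11: active resources = [3, 5], total = 8
  t=12: active resources = [5], total = 5
Peak resource demand = 19

19


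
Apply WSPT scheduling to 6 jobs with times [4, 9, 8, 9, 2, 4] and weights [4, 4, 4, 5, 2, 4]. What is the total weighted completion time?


Compute p/w ratios and sort ascending (WSPT): [(4, 4), (2, 2), (4, 4), (9, 5), (8, 4), (9, 4)]
Compute weighted completion times:
  Job (p=4,w=4): C=4, w*C=4*4=16
  Job (p=2,w=2): C=6, w*C=2*6=12
  Job (p=4,w=4): C=10, w*C=4*10=40
  Job (p=9,w=5): C=19, w*C=5*19=95
  Job (p=8,w=4): C=27, w*C=4*27=108
  Job (p=9,w=4): C=36, w*C=4*36=144
Total weighted completion time = 415

415


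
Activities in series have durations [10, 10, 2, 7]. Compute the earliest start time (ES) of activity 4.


Activity 4 starts after activities 1 through 3 complete.
Predecessor durations: [10, 10, 2]
ES = 10 + 10 + 2 = 22

22


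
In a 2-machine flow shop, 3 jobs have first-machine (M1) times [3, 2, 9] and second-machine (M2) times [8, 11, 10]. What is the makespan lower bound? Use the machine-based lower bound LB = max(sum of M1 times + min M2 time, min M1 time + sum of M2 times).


LB1 = sum(M1 times) + min(M2 times) = 14 + 8 = 22
LB2 = min(M1 times) + sum(M2 times) = 2 + 29 = 31
Lower bound = max(LB1, LB2) = max(22, 31) = 31

31


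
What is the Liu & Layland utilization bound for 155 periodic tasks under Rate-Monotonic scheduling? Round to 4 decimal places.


Compute 2^(1/155) = 1.0044819312
Subtract 1: 1.0044819312 - 1 = 0.0044819312
Multiply by n: 155 * 0.0044819312 = 0.6946993360
Round to 4 dp: 0.6947

0.6947


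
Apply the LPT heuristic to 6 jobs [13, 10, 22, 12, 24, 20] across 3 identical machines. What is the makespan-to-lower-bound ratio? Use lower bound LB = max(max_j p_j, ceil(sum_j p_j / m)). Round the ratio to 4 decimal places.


LPT order: [24, 22, 20, 13, 12, 10]
Machine loads after assignment: [34, 34, 33]
LPT makespan = 34
Lower bound = max(max_job, ceil(total/3)) = max(24, 34) = 34
Ratio = 34 / 34 = 1.0

1.0


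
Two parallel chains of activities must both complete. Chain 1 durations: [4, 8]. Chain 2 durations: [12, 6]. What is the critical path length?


Path A total = 4 + 8 = 12
Path B total = 12 + 6 = 18
Critical path = longest path = max(12, 18) = 18

18


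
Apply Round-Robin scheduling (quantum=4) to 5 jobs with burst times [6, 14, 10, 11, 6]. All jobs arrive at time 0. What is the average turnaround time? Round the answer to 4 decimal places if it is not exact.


Time quantum = 4
Execution trace:
  J1 runs 4 units, time = 4
  J2 runs 4 units, time = 8
  J3 runs 4 units, time = 12
  J4 runs 4 units, time = 16
  J5 runs 4 units, time = 20
  J1 runs 2 units, time = 22
  J2 runs 4 units, time = 26
  J3 runs 4 units, time = 30
  J4 runs 4 units, time = 34
  J5 runs 2 units, time = 36
  J2 runs 4 units, time = 40
  J3 runs 2 units, time = 42
  J4 runs 3 units, time = 45
  J2 runs 2 units, time = 47
Finish times: [22, 47, 42, 45, 36]
Average turnaround = 192/5 = 38.4

38.4


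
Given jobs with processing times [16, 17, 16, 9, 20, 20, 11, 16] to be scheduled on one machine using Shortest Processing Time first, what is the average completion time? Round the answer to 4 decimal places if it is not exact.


Sort jobs by processing time (SPT order): [9, 11, 16, 16, 16, 17, 20, 20]
Compute completion times sequentially:
  Job 1: processing = 9, completes at 9
  Job 2: processing = 11, completes at 20
  Job 3: processing = 16, completes at 36
  Job 4: processing = 16, completes at 52
  Job 5: processing = 16, completes at 68
  Job 6: processing = 17, completes at 85
  Job 7: processing = 20, completes at 105
  Job 8: processing = 20, completes at 125
Sum of completion times = 500
Average completion time = 500/8 = 62.5

62.5


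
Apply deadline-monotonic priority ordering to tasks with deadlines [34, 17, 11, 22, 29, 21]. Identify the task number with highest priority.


Sort tasks by relative deadline (ascending):
  Task 3: deadline = 11
  Task 2: deadline = 17
  Task 6: deadline = 21
  Task 4: deadline = 22
  Task 5: deadline = 29
  Task 1: deadline = 34
Priority order (highest first): [3, 2, 6, 4, 5, 1]
Highest priority task = 3

3


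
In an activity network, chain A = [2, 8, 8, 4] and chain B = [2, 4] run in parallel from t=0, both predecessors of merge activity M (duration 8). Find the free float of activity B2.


ES(B2) = sum of predecessors on chain B = 2
EF(B2) = ES + duration = 2 + 4 = 6
Successor of B2 is M. ES(M) = max(sum(A), sum(B)) = max(22, 6) = 22
Free float = ES(successor) - EF(current) = 22 - 6 = 16

16


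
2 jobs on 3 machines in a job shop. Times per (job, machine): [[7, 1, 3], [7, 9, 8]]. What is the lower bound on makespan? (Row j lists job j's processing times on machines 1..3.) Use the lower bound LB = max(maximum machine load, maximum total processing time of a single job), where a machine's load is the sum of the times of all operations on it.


Machine loads:
  Machine 1: 7 + 7 = 14
  Machine 2: 1 + 9 = 10
  Machine 3: 3 + 8 = 11
Max machine load = 14
Job totals:
  Job 1: 11
  Job 2: 24
Max job total = 24
Lower bound = max(14, 24) = 24

24


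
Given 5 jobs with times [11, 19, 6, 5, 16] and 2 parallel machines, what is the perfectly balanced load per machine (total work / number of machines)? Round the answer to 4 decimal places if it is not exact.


Total processing time = 11 + 19 + 6 + 5 + 16 = 57
Number of machines = 2
Ideal balanced load = 57 / 2 = 28.5

28.5


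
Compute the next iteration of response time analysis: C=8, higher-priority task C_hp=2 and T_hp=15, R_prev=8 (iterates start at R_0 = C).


R_next = C + ceil(R_prev / T_hp) * C_hp
ceil(8 / 15) = ceil(0.5333) = 1
Interference = 1 * 2 = 2
R_next = 8 + 2 = 10

10


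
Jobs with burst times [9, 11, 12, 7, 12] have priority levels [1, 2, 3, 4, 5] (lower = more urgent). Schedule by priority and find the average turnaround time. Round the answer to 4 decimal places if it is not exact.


Sort by priority (ascending = highest first):
Order: [(1, 9), (2, 11), (3, 12), (4, 7), (5, 12)]
Completion times:
  Priority 1, burst=9, C=9
  Priority 2, burst=11, C=20
  Priority 3, burst=12, C=32
  Priority 4, burst=7, C=39
  Priority 5, burst=12, C=51
Average turnaround = 151/5 = 30.2

30.2


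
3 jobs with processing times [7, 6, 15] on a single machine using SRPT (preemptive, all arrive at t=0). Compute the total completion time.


Since all jobs arrive at t=0, SRPT equals SPT ordering.
SPT order: [6, 7, 15]
Completion times:
  Job 1: p=6, C=6
  Job 2: p=7, C=13
  Job 3: p=15, C=28
Total completion time = 6 + 13 + 28 = 47

47


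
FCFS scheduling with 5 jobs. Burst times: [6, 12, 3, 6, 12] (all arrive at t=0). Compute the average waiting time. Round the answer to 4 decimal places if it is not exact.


FCFS order (as given): [6, 12, 3, 6, 12]
Waiting times:
  Job 1: wait = 0
  Job 2: wait = 6
  Job 3: wait = 18
  Job 4: wait = 21
  Job 5: wait = 27
Sum of waiting times = 72
Average waiting time = 72/5 = 14.4

14.4


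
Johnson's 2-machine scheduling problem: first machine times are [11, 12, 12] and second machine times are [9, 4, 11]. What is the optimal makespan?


Apply Johnson's rule:
  Group 1 (a <= b): []
  Group 2 (a > b): [(3, 12, 11), (1, 11, 9), (2, 12, 4)]
Optimal job order: [3, 1, 2]
Schedule:
  Job 3: M1 done at 12, M2 done at 23
  Job 1: M1 done at 23, M2 done at 32
  Job 2: M1 done at 35, M2 done at 39
Makespan = 39

39


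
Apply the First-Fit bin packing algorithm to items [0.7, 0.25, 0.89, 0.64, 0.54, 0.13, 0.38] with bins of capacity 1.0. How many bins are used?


Place items sequentially using First-Fit:
  Item 0.7 -> new Bin 1
  Item 0.25 -> Bin 1 (now 0.95)
  Item 0.89 -> new Bin 2
  Item 0.64 -> new Bin 3
  Item 0.54 -> new Bin 4
  Item 0.13 -> Bin 3 (now 0.77)
  Item 0.38 -> Bin 4 (now 0.92)
Total bins used = 4

4


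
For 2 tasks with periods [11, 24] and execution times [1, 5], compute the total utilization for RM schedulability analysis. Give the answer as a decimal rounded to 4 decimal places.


Compute individual utilizations (exact fractions):
  Task 1: C/T = 1/11 (approx. 0.0909)
  Task 2: C/T = 5/24 (approx. 0.2083)
Total utilization U = 1/11 + 5/24 = 79/264
Rounded to 4 decimal places: U = 0.2992
RM (Liu & Layland) bound for 2 tasks = 0.828427; compare with U = 79/264 (approx. 0.299242)
U <= bound, so schedulable by RM sufficient condition.

0.2992


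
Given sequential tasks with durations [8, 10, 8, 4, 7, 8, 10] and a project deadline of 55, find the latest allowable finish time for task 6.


LF(activity 6) = deadline - sum of successor durations
Successors: activities 7 through 7 with durations [10]
Sum of successor durations = 10
LF = 55 - 10 = 45

45


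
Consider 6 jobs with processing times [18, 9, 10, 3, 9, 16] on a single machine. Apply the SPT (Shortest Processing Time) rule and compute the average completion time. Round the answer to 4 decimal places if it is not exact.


Sort jobs by processing time (SPT order): [3, 9, 9, 10, 16, 18]
Compute completion times sequentially:
  Job 1: processing = 3, completes at 3
  Job 2: processing = 9, completes at 12
  Job 3: processing = 9, completes at 21
  Job 4: processing = 10, completes at 31
  Job 5: processing = 16, completes at 47
  Job 6: processing = 18, completes at 65
Sum of completion times = 179
Average completion time = 179/6 = 29.8333

29.8333


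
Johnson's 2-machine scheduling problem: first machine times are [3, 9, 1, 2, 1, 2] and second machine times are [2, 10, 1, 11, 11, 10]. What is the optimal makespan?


Apply Johnson's rule:
  Group 1 (a <= b): [(3, 1, 1), (5, 1, 11), (4, 2, 11), (6, 2, 10), (2, 9, 10)]
  Group 2 (a > b): [(1, 3, 2)]
Optimal job order: [3, 5, 4, 6, 2, 1]
Schedule:
  Job 3: M1 done at 1, M2 done at 2
  Job 5: M1 done at 2, M2 done at 13
  Job 4: M1 done at 4, M2 done at 24
  Job 6: M1 done at 6, M2 done at 34
  Job 2: M1 done at 15, M2 done at 44
  Job 1: M1 done at 18, M2 done at 46
Makespan = 46

46


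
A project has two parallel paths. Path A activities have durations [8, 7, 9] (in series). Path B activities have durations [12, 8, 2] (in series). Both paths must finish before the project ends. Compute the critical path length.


Path A total = 8 + 7 + 9 = 24
Path B total = 12 + 8 + 2 = 22
Critical path = longest path = max(24, 22) = 24

24


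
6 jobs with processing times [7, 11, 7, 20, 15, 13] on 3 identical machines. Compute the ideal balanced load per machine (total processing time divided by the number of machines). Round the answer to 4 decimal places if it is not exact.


Total processing time = 7 + 11 + 7 + 20 + 15 + 13 = 73
Number of machines = 3
Ideal balanced load = 73 / 3 = 24.3333

24.3333


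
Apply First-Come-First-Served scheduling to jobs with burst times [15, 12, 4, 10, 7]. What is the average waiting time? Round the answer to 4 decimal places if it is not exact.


FCFS order (as given): [15, 12, 4, 10, 7]
Waiting times:
  Job 1: wait = 0
  Job 2: wait = 15
  Job 3: wait = 27
  Job 4: wait = 31
  Job 5: wait = 41
Sum of waiting times = 114
Average waiting time = 114/5 = 22.8

22.8


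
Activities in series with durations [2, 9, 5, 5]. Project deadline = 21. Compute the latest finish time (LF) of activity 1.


LF(activity 1) = deadline - sum of successor durations
Successors: activities 2 through 4 with durations [9, 5, 5]
Sum of successor durations = 19
LF = 21 - 19 = 2

2


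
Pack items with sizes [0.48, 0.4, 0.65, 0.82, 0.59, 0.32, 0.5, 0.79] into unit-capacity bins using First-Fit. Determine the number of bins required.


Place items sequentially using First-Fit:
  Item 0.48 -> new Bin 1
  Item 0.4 -> Bin 1 (now 0.88)
  Item 0.65 -> new Bin 2
  Item 0.82 -> new Bin 3
  Item 0.59 -> new Bin 4
  Item 0.32 -> Bin 2 (now 0.97)
  Item 0.5 -> new Bin 5
  Item 0.79 -> new Bin 6
Total bins used = 6

6


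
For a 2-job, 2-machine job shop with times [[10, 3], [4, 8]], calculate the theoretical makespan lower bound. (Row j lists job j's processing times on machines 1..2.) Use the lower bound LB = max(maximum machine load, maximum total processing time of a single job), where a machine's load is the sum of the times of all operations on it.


Machine loads:
  Machine 1: 10 + 4 = 14
  Machine 2: 3 + 8 = 11
Max machine load = 14
Job totals:
  Job 1: 13
  Job 2: 12
Max job total = 13
Lower bound = max(14, 13) = 14

14


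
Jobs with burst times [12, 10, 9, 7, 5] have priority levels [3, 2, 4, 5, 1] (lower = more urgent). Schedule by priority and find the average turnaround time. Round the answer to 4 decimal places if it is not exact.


Sort by priority (ascending = highest first):
Order: [(1, 5), (2, 10), (3, 12), (4, 9), (5, 7)]
Completion times:
  Priority 1, burst=5, C=5
  Priority 2, burst=10, C=15
  Priority 3, burst=12, C=27
  Priority 4, burst=9, C=36
  Priority 5, burst=7, C=43
Average turnaround = 126/5 = 25.2

25.2


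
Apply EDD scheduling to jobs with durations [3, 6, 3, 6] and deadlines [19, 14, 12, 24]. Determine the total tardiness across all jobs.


Sort by due date (EDD order): [(3, 12), (6, 14), (3, 19), (6, 24)]
Compute completion times and tardiness:
  Job 1: p=3, d=12, C=3, tardiness=max(0,3-12)=0
  Job 2: p=6, d=14, C=9, tardiness=max(0,9-14)=0
  Job 3: p=3, d=19, C=12, tardiness=max(0,12-19)=0
  Job 4: p=6, d=24, C=18, tardiness=max(0,18-24)=0
Total tardiness = 0

0


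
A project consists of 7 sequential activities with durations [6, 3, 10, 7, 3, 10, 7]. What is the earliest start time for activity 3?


Activity 3 starts after activities 1 through 2 complete.
Predecessor durations: [6, 3]
ES = 6 + 3 = 9

9


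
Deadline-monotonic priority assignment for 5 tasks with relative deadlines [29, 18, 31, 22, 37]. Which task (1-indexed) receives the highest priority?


Sort tasks by relative deadline (ascending):
  Task 2: deadline = 18
  Task 4: deadline = 22
  Task 1: deadline = 29
  Task 3: deadline = 31
  Task 5: deadline = 37
Priority order (highest first): [2, 4, 1, 3, 5]
Highest priority task = 2

2


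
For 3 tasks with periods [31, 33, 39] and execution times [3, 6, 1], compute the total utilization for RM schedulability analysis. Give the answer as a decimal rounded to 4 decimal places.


Compute individual utilizations (exact fractions):
  Task 1: C/T = 3/31 (approx. 0.0968)
  Task 2: C/T = 6/33 = 2/11 (approx. 0.1818)
  Task 3: C/T = 1/39 (approx. 0.0256)
Total utilization U = 3/31 + 2/11 + 1/39 = 4046/13299
Rounded to 4 decimal places: U = 0.3042
RM (Liu & Layland) bound for 3 tasks = 0.779763; compare with U = 4046/13299 (approx. 0.304233)
U <= bound, so schedulable by RM sufficient condition.

0.3042


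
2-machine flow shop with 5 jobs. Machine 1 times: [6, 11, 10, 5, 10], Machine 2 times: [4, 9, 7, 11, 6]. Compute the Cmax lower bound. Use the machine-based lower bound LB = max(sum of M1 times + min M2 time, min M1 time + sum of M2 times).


LB1 = sum(M1 times) + min(M2 times) = 42 + 4 = 46
LB2 = min(M1 times) + sum(M2 times) = 5 + 37 = 42
Lower bound = max(LB1, LB2) = max(46, 42) = 46

46


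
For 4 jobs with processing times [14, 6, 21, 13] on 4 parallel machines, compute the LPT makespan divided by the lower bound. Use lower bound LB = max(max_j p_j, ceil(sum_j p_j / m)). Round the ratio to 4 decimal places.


LPT order: [21, 14, 13, 6]
Machine loads after assignment: [21, 14, 13, 6]
LPT makespan = 21
Lower bound = max(max_job, ceil(total/4)) = max(21, 14) = 21
Ratio = 21 / 21 = 1.0

1.0


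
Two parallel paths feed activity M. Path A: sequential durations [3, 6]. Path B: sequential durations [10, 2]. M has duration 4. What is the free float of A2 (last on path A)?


ES(A2) = sum of predecessors on chain A = 3
EF(A2) = ES + duration = 3 + 6 = 9
Successor of A2 is M. ES(M) = max(sum(A), sum(B)) = max(9, 12) = 12
Free float = ES(successor) - EF(current) = 12 - 9 = 3

3


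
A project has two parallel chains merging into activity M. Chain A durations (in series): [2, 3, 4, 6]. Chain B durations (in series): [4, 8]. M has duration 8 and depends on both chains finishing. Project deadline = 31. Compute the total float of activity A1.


Forward pass: ES(A1) = sum of predecessors on chain A = 0
EF = ES + duration = 0 + 2 = 2
Backward pass: LF(M) = deadline = 31; LS(M) = 31 - 8 = 23
LF(A1) = LS(M) - sum(successors on chain A) = 23 - 13 = 10
LS = LF - duration = 10 - 2 = 8
Total float = LS - ES = 8 - 0 = 8

8


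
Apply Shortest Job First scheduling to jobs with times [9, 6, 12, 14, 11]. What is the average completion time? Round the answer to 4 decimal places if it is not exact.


SJF order (ascending): [6, 9, 11, 12, 14]
Completion times:
  Job 1: burst=6, C=6
  Job 2: burst=9, C=15
  Job 3: burst=11, C=26
  Job 4: burst=12, C=38
  Job 5: burst=14, C=52
Average completion = 137/5 = 27.4

27.4


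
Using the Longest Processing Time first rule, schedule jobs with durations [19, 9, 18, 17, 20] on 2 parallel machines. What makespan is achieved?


Sort jobs in decreasing order (LPT): [20, 19, 18, 17, 9]
Assign each job to the least loaded machine:
  Machine 1: jobs [20, 17, 9], load = 46
  Machine 2: jobs [19, 18], load = 37
Makespan = max load = 46

46


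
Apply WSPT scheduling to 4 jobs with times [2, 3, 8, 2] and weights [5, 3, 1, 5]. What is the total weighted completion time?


Compute p/w ratios and sort ascending (WSPT): [(2, 5), (2, 5), (3, 3), (8, 1)]
Compute weighted completion times:
  Job (p=2,w=5): C=2, w*C=5*2=10
  Job (p=2,w=5): C=4, w*C=5*4=20
  Job (p=3,w=3): C=7, w*C=3*7=21
  Job (p=8,w=1): C=15, w*C=1*15=15
Total weighted completion time = 66

66


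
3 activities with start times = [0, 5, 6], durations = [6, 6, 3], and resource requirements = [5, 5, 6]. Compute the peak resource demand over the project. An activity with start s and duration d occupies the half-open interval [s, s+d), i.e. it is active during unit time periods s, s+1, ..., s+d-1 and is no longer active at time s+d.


Each activity i is active on [start_i, start_i + duration_i).
Compute total resource usage per time slot:
  t=0: active resources = [5], total = 5
  t=1: active resources = [5], total = 5
  t=2: active resources = [5], total = 5
  t=3: active resources = [5], total = 5
  t=4: active resources = [5], total = 5
  t=5: active resources = [5, 5], total = 10
  t=6: active resources = [5, 6], total = 11
  t=7: active resources = [5, 6], total = 11
  t=8: active resources = [5, 6], total = 11
  t=9: active resources = [5], total = 5
  t=10: active resources = [5], total = 5
Peak resource demand = 11

11


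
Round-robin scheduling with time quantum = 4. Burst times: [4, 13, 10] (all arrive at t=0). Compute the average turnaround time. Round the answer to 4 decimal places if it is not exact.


Time quantum = 4
Execution trace:
  J1 runs 4 units, time = 4
  J2 runs 4 units, time = 8
  J3 runs 4 units, time = 12
  J2 runs 4 units, time = 16
  J3 runs 4 units, time = 20
  J2 runs 4 units, time = 24
  J3 runs 2 units, time = 26
  J2 runs 1 units, time = 27
Finish times: [4, 27, 26]
Average turnaround = 57/3 = 19.0

19.0


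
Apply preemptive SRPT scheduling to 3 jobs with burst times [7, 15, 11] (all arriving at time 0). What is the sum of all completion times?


Since all jobs arrive at t=0, SRPT equals SPT ordering.
SPT order: [7, 11, 15]
Completion times:
  Job 1: p=7, C=7
  Job 2: p=11, C=18
  Job 3: p=15, C=33
Total completion time = 7 + 18 + 33 = 58

58


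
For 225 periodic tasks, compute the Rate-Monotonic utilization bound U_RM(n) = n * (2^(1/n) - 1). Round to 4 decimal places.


Compute 2^(1/225) = 1.0030854042
Subtract 1: 1.0030854042 - 1 = 0.0030854042
Multiply by n: 225 * 0.0030854042 = 0.6942159450
Round to 4 dp: 0.6942

0.6942


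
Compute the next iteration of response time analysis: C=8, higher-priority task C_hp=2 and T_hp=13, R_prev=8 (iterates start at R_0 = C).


R_next = C + ceil(R_prev / T_hp) * C_hp
ceil(8 / 13) = ceil(0.6154) = 1
Interference = 1 * 2 = 2
R_next = 8 + 2 = 10

10


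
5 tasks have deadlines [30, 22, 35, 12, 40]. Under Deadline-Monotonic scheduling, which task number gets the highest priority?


Sort tasks by relative deadline (ascending):
  Task 4: deadline = 12
  Task 2: deadline = 22
  Task 1: deadline = 30
  Task 3: deadline = 35
  Task 5: deadline = 40
Priority order (highest first): [4, 2, 1, 3, 5]
Highest priority task = 4

4


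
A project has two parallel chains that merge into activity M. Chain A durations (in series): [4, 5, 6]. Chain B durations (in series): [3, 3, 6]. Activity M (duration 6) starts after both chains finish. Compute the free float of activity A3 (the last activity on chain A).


ES(A3) = sum of predecessors on chain A = 9
EF(A3) = ES + duration = 9 + 6 = 15
Successor of A3 is M. ES(M) = max(sum(A), sum(B)) = max(15, 12) = 15
Free float = ES(successor) - EF(current) = 15 - 15 = 0

0


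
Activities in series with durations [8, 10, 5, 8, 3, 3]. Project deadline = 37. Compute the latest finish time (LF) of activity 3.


LF(activity 3) = deadline - sum of successor durations
Successors: activities 4 through 6 with durations [8, 3, 3]
Sum of successor durations = 14
LF = 37 - 14 = 23

23


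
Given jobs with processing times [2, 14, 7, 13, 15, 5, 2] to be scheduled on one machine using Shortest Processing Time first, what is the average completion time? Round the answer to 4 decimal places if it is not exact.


Sort jobs by processing time (SPT order): [2, 2, 5, 7, 13, 14, 15]
Compute completion times sequentially:
  Job 1: processing = 2, completes at 2
  Job 2: processing = 2, completes at 4
  Job 3: processing = 5, completes at 9
  Job 4: processing = 7, completes at 16
  Job 5: processing = 13, completes at 29
  Job 6: processing = 14, completes at 43
  Job 7: processing = 15, completes at 58
Sum of completion times = 161
Average completion time = 161/7 = 23.0

23.0


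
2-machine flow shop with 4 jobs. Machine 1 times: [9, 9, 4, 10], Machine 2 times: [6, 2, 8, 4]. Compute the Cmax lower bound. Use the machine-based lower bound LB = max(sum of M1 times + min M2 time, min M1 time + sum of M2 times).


LB1 = sum(M1 times) + min(M2 times) = 32 + 2 = 34
LB2 = min(M1 times) + sum(M2 times) = 4 + 20 = 24
Lower bound = max(LB1, LB2) = max(34, 24) = 34

34


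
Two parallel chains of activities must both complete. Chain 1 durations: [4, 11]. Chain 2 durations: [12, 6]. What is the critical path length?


Path A total = 4 + 11 = 15
Path B total = 12 + 6 = 18
Critical path = longest path = max(15, 18) = 18

18


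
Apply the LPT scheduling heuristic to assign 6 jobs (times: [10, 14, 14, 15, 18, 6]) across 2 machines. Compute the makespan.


Sort jobs in decreasing order (LPT): [18, 15, 14, 14, 10, 6]
Assign each job to the least loaded machine:
  Machine 1: jobs [18, 14, 6], load = 38
  Machine 2: jobs [15, 14, 10], load = 39
Makespan = max load = 39

39


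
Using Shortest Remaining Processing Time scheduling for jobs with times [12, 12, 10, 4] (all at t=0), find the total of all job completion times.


Since all jobs arrive at t=0, SRPT equals SPT ordering.
SPT order: [4, 10, 12, 12]
Completion times:
  Job 1: p=4, C=4
  Job 2: p=10, C=14
  Job 3: p=12, C=26
  Job 4: p=12, C=38
Total completion time = 4 + 14 + 26 + 38 = 82

82


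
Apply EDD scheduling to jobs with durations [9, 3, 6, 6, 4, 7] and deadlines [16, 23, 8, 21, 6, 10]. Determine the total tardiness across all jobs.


Sort by due date (EDD order): [(4, 6), (6, 8), (7, 10), (9, 16), (6, 21), (3, 23)]
Compute completion times and tardiness:
  Job 1: p=4, d=6, C=4, tardiness=max(0,4-6)=0
  Job 2: p=6, d=8, C=10, tardiness=max(0,10-8)=2
  Job 3: p=7, d=10, C=17, tardiness=max(0,17-10)=7
  Job 4: p=9, d=16, C=26, tardiness=max(0,26-16)=10
  Job 5: p=6, d=21, C=32, tardiness=max(0,32-21)=11
  Job 6: p=3, d=23, C=35, tardiness=max(0,35-23)=12
Total tardiness = 42

42


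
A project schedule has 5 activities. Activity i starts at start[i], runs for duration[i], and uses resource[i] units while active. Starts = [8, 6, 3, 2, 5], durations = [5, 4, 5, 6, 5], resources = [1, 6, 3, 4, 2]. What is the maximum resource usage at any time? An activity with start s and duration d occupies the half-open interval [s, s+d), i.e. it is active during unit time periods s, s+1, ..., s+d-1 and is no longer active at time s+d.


Each activity i is active on [start_i, start_i + duration_i).
Compute total resource usage per time slot:
  t=0: active resources = [], total = 0
  t=1: active resources = [], total = 0
  t=2: active resources = [4], total = 4
  t=3: active resources = [3, 4], total = 7
  t=4: active resources = [3, 4], total = 7
  t=5: active resources = [3, 4, 2], total = 9
  t=6: active resources = [6, 3, 4, 2], total = 15
  t=7: active resources = [6, 3, 4, 2], total = 15
  t=8: active resources = [1, 6, 2], total = 9
  t=9: active resources = [1, 6, 2], total = 9
  t=10: active resources = [1], total = 1
  t=11: active resources = [1], total = 1
  t=12: active resources = [1], total = 1
Peak resource demand = 15

15


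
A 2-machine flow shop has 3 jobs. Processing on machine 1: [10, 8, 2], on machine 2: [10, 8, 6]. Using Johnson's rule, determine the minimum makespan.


Apply Johnson's rule:
  Group 1 (a <= b): [(3, 2, 6), (2, 8, 8), (1, 10, 10)]
  Group 2 (a > b): []
Optimal job order: [3, 2, 1]
Schedule:
  Job 3: M1 done at 2, M2 done at 8
  Job 2: M1 done at 10, M2 done at 18
  Job 1: M1 done at 20, M2 done at 30
Makespan = 30

30


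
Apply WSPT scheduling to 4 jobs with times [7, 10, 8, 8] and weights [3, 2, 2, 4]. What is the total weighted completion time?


Compute p/w ratios and sort ascending (WSPT): [(8, 4), (7, 3), (8, 2), (10, 2)]
Compute weighted completion times:
  Job (p=8,w=4): C=8, w*C=4*8=32
  Job (p=7,w=3): C=15, w*C=3*15=45
  Job (p=8,w=2): C=23, w*C=2*23=46
  Job (p=10,w=2): C=33, w*C=2*33=66
Total weighted completion time = 189

189


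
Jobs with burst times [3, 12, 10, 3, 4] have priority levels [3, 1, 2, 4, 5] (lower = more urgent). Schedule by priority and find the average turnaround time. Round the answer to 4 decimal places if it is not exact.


Sort by priority (ascending = highest first):
Order: [(1, 12), (2, 10), (3, 3), (4, 3), (5, 4)]
Completion times:
  Priority 1, burst=12, C=12
  Priority 2, burst=10, C=22
  Priority 3, burst=3, C=25
  Priority 4, burst=3, C=28
  Priority 5, burst=4, C=32
Average turnaround = 119/5 = 23.8

23.8


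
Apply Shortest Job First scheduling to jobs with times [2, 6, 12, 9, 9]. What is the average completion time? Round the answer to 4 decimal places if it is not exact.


SJF order (ascending): [2, 6, 9, 9, 12]
Completion times:
  Job 1: burst=2, C=2
  Job 2: burst=6, C=8
  Job 3: burst=9, C=17
  Job 4: burst=9, C=26
  Job 5: burst=12, C=38
Average completion = 91/5 = 18.2

18.2


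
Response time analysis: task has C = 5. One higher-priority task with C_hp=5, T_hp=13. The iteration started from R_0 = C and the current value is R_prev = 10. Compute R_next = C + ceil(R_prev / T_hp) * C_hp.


R_next = C + ceil(R_prev / T_hp) * C_hp
ceil(10 / 13) = ceil(0.7692) = 1
Interference = 1 * 5 = 5
R_next = 5 + 5 = 10
R_next = R_prev, so the iteration has converged (response time = 10).

10


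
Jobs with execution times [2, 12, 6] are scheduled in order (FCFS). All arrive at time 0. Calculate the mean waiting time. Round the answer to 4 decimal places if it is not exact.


FCFS order (as given): [2, 12, 6]
Waiting times:
  Job 1: wait = 0
  Job 2: wait = 2
  Job 3: wait = 14
Sum of waiting times = 16
Average waiting time = 16/3 = 5.3333

5.3333


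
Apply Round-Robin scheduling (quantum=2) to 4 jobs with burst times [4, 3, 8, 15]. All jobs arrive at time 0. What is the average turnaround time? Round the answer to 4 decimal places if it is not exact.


Time quantum = 2
Execution trace:
  J1 runs 2 units, time = 2
  J2 runs 2 units, time = 4
  J3 runs 2 units, time = 6
  J4 runs 2 units, time = 8
  J1 runs 2 units, time = 10
  J2 runs 1 units, time = 11
  J3 runs 2 units, time = 13
  J4 runs 2 units, time = 15
  J3 runs 2 units, time = 17
  J4 runs 2 units, time = 19
  J3 runs 2 units, time = 21
  J4 runs 2 units, time = 23
  J4 runs 2 units, time = 25
  J4 runs 2 units, time = 27
  J4 runs 2 units, time = 29
  J4 runs 1 units, time = 30
Finish times: [10, 11, 21, 30]
Average turnaround = 72/4 = 18.0

18.0


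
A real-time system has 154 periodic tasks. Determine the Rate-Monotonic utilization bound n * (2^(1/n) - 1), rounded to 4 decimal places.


Compute 2^(1/154) = 1.0045111002
Subtract 1: 1.0045111002 - 1 = 0.0045111002
Multiply by n: 154 * 0.0045111002 = 0.6947094308
Round to 4 dp: 0.6947

0.6947


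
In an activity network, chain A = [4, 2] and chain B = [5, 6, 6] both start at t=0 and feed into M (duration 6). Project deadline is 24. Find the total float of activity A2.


Forward pass: ES(A2) = sum of predecessors on chain A = 4
EF = ES + duration = 4 + 2 = 6
Backward pass: LF(M) = deadline = 24; LS(M) = 24 - 6 = 18
LF(A2) = LS(M) - sum(successors on chain A) = 18 - 0 = 18
LS = LF - duration = 18 - 2 = 16
Total float = LS - ES = 16 - 4 = 12

12


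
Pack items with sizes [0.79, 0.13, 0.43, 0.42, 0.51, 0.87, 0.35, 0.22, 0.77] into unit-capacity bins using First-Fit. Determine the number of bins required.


Place items sequentially using First-Fit:
  Item 0.79 -> new Bin 1
  Item 0.13 -> Bin 1 (now 0.92)
  Item 0.43 -> new Bin 2
  Item 0.42 -> Bin 2 (now 0.85)
  Item 0.51 -> new Bin 3
  Item 0.87 -> new Bin 4
  Item 0.35 -> Bin 3 (now 0.86)
  Item 0.22 -> new Bin 5
  Item 0.77 -> Bin 5 (now 0.99)
Total bins used = 5

5


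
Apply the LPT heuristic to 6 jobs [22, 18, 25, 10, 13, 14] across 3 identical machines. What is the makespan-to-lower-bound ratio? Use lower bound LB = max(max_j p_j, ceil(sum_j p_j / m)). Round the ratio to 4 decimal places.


LPT order: [25, 22, 18, 14, 13, 10]
Machine loads after assignment: [35, 35, 32]
LPT makespan = 35
Lower bound = max(max_job, ceil(total/3)) = max(25, 34) = 34
Ratio = 35 / 34 = 1.0294

1.0294


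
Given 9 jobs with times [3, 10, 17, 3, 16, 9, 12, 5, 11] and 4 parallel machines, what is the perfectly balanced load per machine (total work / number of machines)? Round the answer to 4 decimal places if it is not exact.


Total processing time = 3 + 10 + 17 + 3 + 16 + 9 + 12 + 5 + 11 = 86
Number of machines = 4
Ideal balanced load = 86 / 4 = 21.5

21.5


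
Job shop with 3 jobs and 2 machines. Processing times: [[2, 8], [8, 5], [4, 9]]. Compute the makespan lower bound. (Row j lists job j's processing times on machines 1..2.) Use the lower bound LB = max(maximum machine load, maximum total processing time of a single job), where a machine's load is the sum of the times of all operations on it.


Machine loads:
  Machine 1: 2 + 8 + 4 = 14
  Machine 2: 8 + 5 + 9 = 22
Max machine load = 22
Job totals:
  Job 1: 10
  Job 2: 13
  Job 3: 13
Max job total = 13
Lower bound = max(22, 13) = 22

22


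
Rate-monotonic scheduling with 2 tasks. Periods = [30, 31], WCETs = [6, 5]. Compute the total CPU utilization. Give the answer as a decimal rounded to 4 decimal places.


Compute individual utilizations (exact fractions):
  Task 1: C/T = 6/30 = 1/5 (approx. 0.2)
  Task 2: C/T = 5/31 (approx. 0.1613)
Total utilization U = 1/5 + 5/31 = 56/155
Rounded to 4 decimal places: U = 0.3613
RM (Liu & Layland) bound for 2 tasks = 0.828427; compare with U = 56/155 (approx. 0.361290)
U <= bound, so schedulable by RM sufficient condition.

0.3613


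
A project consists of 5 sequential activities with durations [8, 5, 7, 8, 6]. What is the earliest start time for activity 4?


Activity 4 starts after activities 1 through 3 complete.
Predecessor durations: [8, 5, 7]
ES = 8 + 5 + 7 = 20

20


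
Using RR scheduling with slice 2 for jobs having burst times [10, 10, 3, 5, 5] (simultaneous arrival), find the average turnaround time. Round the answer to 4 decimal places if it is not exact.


Time quantum = 2
Execution trace:
  J1 runs 2 units, time = 2
  J2 runs 2 units, time = 4
  J3 runs 2 units, time = 6
  J4 runs 2 units, time = 8
  J5 runs 2 units, time = 10
  J1 runs 2 units, time = 12
  J2 runs 2 units, time = 14
  J3 runs 1 units, time = 15
  J4 runs 2 units, time = 17
  J5 runs 2 units, time = 19
  J1 runs 2 units, time = 21
  J2 runs 2 units, time = 23
  J4 runs 1 units, time = 24
  J5 runs 1 units, time = 25
  J1 runs 2 units, time = 27
  J2 runs 2 units, time = 29
  J1 runs 2 units, time = 31
  J2 runs 2 units, time = 33
Finish times: [31, 33, 15, 24, 25]
Average turnaround = 128/5 = 25.6

25.6
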